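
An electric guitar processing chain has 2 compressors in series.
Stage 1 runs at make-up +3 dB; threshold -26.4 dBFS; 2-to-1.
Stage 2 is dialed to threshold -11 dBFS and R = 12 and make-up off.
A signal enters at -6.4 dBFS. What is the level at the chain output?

-13.4 dBFS

Stage 1: overshoot 20 dB → 20/2 = 10 dB → -16.4 dBFS; +3 dB make-up → -13.4 dBFS.
Stage 2: below threshold (-13.4 ≤ -11); passes unchanged; output -13.4 dBFS.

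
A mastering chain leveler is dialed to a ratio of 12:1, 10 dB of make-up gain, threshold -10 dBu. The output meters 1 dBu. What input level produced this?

Remove make-up: 1 − 10 = -9 dBu.
The compressed level sits -9 − (-10) = 1 dB over threshold.
Before 12:1 compression the overshoot was 1 × 12 = 12 dB, so input = -10 + 12 = 2 dBu.

2 dBu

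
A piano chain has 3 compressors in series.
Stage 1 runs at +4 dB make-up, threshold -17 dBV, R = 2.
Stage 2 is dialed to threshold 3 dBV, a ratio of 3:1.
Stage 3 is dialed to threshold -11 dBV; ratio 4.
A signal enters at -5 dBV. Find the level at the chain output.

-10 dBV

Stage 1: 12 dB above -17 dBV, reduced 2:1 to 6 dB above → -11 dBV; +4 dB make-up → -7 dBV.
Stage 2: -7 dBV is at or below the 3 dBV threshold — no compression; output -7 dBV.
Stage 3: -7 dBV is 4 dB over -11 dBV; at 4:1 that becomes 1 dB over, giving -10 dBV.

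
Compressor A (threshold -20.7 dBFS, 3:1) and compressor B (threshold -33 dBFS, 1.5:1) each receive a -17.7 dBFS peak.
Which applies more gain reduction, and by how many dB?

B, by 3.1 dB

A: GR = 3 − 3/3 = 2 dB.
B: GR = 15.3 − 15.3/1.5 = 5.1 dB.
B reduces 3.1 dB more.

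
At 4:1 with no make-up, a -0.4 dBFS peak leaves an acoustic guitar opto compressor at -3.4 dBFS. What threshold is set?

-4.4 dBFS

Let T be the threshold. Output overshoot = (input overshoot)/R, so -3.4 − T = (-0.4 − T)/4.
4·(-3.4 − T) = -0.4 − T → 3·T = -13.6 − (-0.4) = -13.2.
T = -13.2/3 = -4.4 dBFS.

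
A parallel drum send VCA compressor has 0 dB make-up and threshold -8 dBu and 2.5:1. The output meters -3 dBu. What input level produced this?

4.5 dBu

That's 5 dB above the -8 dBu threshold.
Input overshoot = R × output overshoot = 12.5 dB → input = -8 + 12.5 = 4.5 dBu.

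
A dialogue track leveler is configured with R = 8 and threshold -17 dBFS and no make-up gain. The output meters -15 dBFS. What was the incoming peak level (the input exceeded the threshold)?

-1 dBFS

The compressed level sits -15 − (-17) = 2 dB over threshold.
Input overshoot = R × output overshoot = 16 dB → input = -17 + 16 = -1 dBFS.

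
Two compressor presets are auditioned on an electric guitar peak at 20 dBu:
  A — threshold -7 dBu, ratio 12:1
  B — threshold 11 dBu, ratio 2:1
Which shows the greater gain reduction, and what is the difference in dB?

A: GR = 27 − 27/12 = 24.75 dB.
B: GR = 9 − 9/2 = 4.5 dB.
Difference: 20.25 dB in favour of A.

A, by 20.25 dB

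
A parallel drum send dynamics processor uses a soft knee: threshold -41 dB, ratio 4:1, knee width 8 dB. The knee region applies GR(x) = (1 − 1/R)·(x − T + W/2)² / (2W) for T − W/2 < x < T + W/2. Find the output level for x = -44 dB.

x − T + W/2 = -44 − (-41) + 4 = 1.
GR = (1 − 1/4) × 1² / 16 = 0.75 × 1 / 16 = 0.046875 dB.
Output = -44 − 0.046875 = -44.046875 dB.

-44.046875 dB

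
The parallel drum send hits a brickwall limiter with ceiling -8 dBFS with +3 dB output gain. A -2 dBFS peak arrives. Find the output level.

-5 dBFS

The limiter clamps the peak to its -8 dBFS ceiling.
Output gain then adds 3 dB: -8 + 3 = -5 dBFS.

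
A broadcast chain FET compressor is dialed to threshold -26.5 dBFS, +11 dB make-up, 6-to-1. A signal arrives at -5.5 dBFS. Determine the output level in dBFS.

-12 dBFS

Overshoot: -5.5 − (-26.5) = 21 dB.
The 21 dB excess becomes 3.5 dB after 6:1 reduction.
Output = -26.5 + 3.5 = -23 dBFS; make-up adds 11 dB, giving -12 dBFS.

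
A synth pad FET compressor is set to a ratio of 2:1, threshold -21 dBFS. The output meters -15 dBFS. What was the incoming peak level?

The compressed level sits -15 − (-21) = 6 dB over threshold.
Input overshoot = R × output overshoot = 12 dB → input = -21 + 12 = -9 dBFS.

-9 dBFS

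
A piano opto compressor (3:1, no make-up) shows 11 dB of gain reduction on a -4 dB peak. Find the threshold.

-20.5 dB

Input is 16.5 dB above T (since output overshoot × R = input overshoot: (-15 − T)·3 = -4 − T gives T = -20.5 dB).
Check: -20.5 + (-4 − (-20.5))/3 = -20.5 + 5.5 = -15 dB. ✓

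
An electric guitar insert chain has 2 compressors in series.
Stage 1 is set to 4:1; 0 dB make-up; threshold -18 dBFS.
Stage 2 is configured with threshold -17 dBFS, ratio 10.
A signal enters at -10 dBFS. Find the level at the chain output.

-16.9 dBFS

Stage 1: overshoot 8 dB → 8/4 = 2 dB → -16 dBFS.
Stage 2: 1 dB above -17 dBFS, reduced 10:1 to 0.1 dB above → -16.9 dBFS.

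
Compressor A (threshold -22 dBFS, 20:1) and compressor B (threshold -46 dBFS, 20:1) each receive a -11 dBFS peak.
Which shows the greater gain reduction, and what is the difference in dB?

A: GR = 11 − 11/20 = 10.45 dB.
B: GR = 35 − 35/20 = 33.25 dB.
Difference: 22.8 dB in favour of B.

B, by 22.8 dB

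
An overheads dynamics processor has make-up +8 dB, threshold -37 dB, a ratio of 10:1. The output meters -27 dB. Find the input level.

-17 dB

Before make-up, the level was -27 − 8 = -35 dB.
The compressed level sits -35 − (-37) = 2 dB over threshold.
Undo the ratio: input overshoot = 2 × 10 = 20 dB, giving input = -17 dB.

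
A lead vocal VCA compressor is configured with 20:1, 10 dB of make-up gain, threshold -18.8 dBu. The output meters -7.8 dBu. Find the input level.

Stripping the +10 dB make-up gives -17.8 dBu at the gain stage.
Post-compression overshoot = -17.8 − (-18.8) = 1 dB.
Before 20:1 compression the overshoot was 1 × 20 = 20 dB, so input = -18.8 + 20 = 1.2 dBu.

1.2 dBu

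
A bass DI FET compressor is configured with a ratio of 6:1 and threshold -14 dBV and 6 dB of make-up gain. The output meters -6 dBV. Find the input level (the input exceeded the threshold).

-2 dBV

Stripping the +6 dB make-up gives -12 dBV at the gain stage.
That's 2 dB above the -14 dBV threshold.
Undo the ratio: input overshoot = 2 × 6 = 12 dB, giving input = -2 dBV.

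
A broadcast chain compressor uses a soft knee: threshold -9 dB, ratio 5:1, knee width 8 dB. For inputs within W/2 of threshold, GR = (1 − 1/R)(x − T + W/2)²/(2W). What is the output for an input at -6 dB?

x − T + W/2 = -6 − (-9) + 4 = 7.
GR = (1 − 1/5) × 7² / 16 = 0.8 × 49 / 16 = 2.45 dB.
Output = -6 − 2.45 = -8.45 dB.

-8.45 dB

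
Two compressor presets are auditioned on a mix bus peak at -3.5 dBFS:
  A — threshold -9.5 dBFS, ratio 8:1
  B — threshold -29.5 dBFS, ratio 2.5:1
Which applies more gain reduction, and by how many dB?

A: 6 dB over, compressed to 0.75 dB over, so 5.25 dB of GR.
B: 26 dB over, compressed to 10.4 dB over, so 15.6 dB of GR.
B reduces 10.35 dB more.

B, by 10.35 dB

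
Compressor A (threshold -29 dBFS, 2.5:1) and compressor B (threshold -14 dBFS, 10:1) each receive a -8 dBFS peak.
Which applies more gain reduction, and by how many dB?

A: overshoot 21 dB → output overshoot 8.4 dB → GR 12.6 dB.
B: overshoot 6 dB → output overshoot 0.6 dB → GR 5.4 dB.
A applies 7.2 dB more gain reduction.

A, by 7.2 dB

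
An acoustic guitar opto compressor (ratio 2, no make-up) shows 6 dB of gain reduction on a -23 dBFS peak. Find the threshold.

Gain reduction = -23 − (-29) = 6 dB; output overshoot = GR / (R − 1) = 6 / 1 = 6 dB.
Threshold = output − output overshoot = -29 − 6 = -35 dBFS.

-35 dBFS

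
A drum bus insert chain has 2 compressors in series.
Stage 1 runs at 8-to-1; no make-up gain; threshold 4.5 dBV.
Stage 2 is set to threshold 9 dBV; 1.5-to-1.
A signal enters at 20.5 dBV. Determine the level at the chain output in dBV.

Stage 1: overshoot 16 dB → 16/8 = 2 dB → 6.5 dBV.
Stage 2: below threshold (6.5 ≤ 9); passes unchanged; output 6.5 dBV.

6.5 dBV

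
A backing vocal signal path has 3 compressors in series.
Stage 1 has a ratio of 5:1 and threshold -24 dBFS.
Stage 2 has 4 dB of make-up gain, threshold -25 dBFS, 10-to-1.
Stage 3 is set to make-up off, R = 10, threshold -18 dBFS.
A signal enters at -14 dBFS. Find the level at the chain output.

Stage 1: 10 dB above -24 dBFS, reduced 5:1 to 2 dB above → -22 dBFS.
Stage 2: 3 dB above -25 dBFS, reduced 10:1 to 0.3 dB above → -24.7 dBFS; +4 dB make-up → -20.7 dBFS.
Stage 3: -20.7 dBFS ≤ -18 dBFS, so stage 3 doesn't engage; output -20.7 dBFS.

-20.7 dBFS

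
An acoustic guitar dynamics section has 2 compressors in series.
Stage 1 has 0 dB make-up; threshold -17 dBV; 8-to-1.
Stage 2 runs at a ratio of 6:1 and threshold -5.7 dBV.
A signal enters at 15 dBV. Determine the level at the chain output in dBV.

-13 dBV

Stage 1: overshoot 32 dB → 32/8 = 4 dB → -13 dBV.
Stage 2: -13 dBV ≤ -5.7 dBV, so stage 2 doesn't engage; output -13 dBV.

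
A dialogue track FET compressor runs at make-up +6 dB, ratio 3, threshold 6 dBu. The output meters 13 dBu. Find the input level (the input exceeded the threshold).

9 dBu

Before make-up, the level was 13 − 6 = 7 dBu.
Post-compression overshoot = 7 − 6 = 1 dB.
Before 3:1 compression the overshoot was 1 × 3 = 3 dB, so input = 6 + 3 = 9 dBu.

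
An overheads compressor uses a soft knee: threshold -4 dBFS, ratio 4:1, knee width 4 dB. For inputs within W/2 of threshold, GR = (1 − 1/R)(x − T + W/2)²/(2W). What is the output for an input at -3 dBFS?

x − T + W/2 = -3 − (-4) + 2 = 3.
GR = (1 − 1/4) × 3² / 8 = 0.75 × 9 / 8 = 0.84375 dB.
Output = -3 − 0.84375 = -3.84375 dBFS.

-3.84375 dBFS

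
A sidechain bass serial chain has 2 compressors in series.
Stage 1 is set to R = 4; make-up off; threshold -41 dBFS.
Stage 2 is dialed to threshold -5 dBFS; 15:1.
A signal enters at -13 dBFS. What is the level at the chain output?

-34 dBFS

Stage 1: -13 dBFS is 28 dB over -41 dBFS; at 4:1 that becomes 7 dB over, giving -34 dBFS.
Stage 2: -34 dBFS is at or below the -5 dBFS threshold — no compression; output -34 dBFS.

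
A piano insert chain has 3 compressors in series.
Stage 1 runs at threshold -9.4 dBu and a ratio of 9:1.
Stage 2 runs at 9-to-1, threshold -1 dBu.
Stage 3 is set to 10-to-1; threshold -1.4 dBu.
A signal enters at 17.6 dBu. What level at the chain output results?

-6.4 dBu

Stage 1: 27 dB above -9.4 dBu, reduced 9:1 to 3 dB above → -6.4 dBu.
Stage 2: below threshold (-6.4 ≤ -1); passes unchanged; output -6.4 dBu.
Stage 3: -6.4 dBu ≤ -1.4 dBu, so stage 3 doesn't engage; output -6.4 dBu.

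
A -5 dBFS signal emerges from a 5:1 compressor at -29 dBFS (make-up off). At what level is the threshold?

Gain reduction = -5 − (-29) = 24 dB; output overshoot = GR / (R − 1) = 24 / 4 = 6 dB.
Threshold = output − output overshoot = -29 − 6 = -35 dBFS.

-35 dBFS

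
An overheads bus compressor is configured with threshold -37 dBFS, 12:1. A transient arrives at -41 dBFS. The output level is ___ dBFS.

-41 dBFS is 4 dB below the -37 dBFS threshold, so no gain reduction is applied.
Output = input = -41 dBFS.

-41 dBFS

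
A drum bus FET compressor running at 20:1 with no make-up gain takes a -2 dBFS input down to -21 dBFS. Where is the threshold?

-22 dBFS

Let T be the threshold. Output overshoot = (input overshoot)/R, so -21 − T = (-2 − T)/20.
20·(-21 − T) = -2 − T → 19·T = -420 − (-2) = -418.
T = -418/19 = -22 dBFS.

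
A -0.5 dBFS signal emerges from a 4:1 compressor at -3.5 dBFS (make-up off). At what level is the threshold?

-4.5 dBFS

Input is 4 dB above T (since output overshoot × R = input overshoot: (-3.5 − T)·4 = -0.5 − T gives T = -4.5 dBFS).
Check: -4.5 + (-0.5 − (-4.5))/4 = -4.5 + 1 = -3.5 dBFS. ✓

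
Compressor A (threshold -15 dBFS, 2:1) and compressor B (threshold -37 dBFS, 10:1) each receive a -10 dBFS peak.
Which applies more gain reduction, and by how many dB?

A: 5 dB over, compressed to 2.5 dB over, so 2.5 dB of GR.
B: 27 dB over, compressed to 2.7 dB over, so 24.3 dB of GR.
B reduces 21.8 dB more.

B, by 21.8 dB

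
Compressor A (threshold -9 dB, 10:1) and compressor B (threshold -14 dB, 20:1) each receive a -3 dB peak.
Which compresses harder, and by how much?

B, by 5.05 dB

A: overshoot 6 dB → output overshoot 0.6 dB → GR 5.4 dB.
B: overshoot 11 dB → output overshoot 0.55 dB → GR 10.45 dB.
B reduces 5.05 dB more.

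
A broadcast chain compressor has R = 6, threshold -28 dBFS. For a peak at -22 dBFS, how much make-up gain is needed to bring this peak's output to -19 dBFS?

Overshoot 6 dB → 6/6 = 1 dB after compression, so the compressed level is -28 + 1 = -27 dBFS.
Make-up = target − compressed = -19 − (-27) = 8 dB.

8 dB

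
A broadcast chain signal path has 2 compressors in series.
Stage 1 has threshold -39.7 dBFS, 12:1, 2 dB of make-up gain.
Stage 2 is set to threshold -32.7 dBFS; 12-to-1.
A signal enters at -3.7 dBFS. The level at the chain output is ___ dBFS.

-34.7 dBFS

Stage 1: overshoot 36 dB → 36/12 = 3 dB → -36.7 dBFS; +2 dB make-up → -34.7 dBFS.
Stage 2: below threshold (-34.7 ≤ -32.7); passes unchanged; output -34.7 dBFS.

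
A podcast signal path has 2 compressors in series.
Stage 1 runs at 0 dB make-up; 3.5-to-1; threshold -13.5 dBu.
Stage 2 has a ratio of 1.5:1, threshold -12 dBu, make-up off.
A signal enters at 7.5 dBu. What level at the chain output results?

-9 dBu

Stage 1: overshoot 21 dB → 21/3.5 = 6 dB → -7.5 dBu.
Stage 2: overshoot 4.5 dB → 4.5/1.5 = 3 dB → -9 dBu.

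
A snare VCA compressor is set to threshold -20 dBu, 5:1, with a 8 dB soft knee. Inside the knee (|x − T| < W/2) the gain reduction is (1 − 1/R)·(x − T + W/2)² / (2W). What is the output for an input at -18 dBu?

-19.8 dBu

x − T + W/2 = -18 − (-20) + 4 = 6.
GR = (1 − 1/5) × 6² / 16 = 0.8 × 36 / 16 = 1.8 dB.
Output = -18 − 1.8 = -19.8 dBu.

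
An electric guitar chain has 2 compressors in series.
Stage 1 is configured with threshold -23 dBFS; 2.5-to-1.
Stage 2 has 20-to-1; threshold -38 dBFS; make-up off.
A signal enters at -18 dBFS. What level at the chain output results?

-37.15 dBFS

Stage 1: overshoot 5 dB → 5/2.5 = 2 dB → -21 dBFS.
Stage 2: overshoot 17 dB → 17/20 = 0.85 dB → -37.15 dBFS.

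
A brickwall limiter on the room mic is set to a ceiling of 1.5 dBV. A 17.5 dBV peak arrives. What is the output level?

At ∞:1, everything above 1.5 dBV is held at the ceiling.

1.5 dBV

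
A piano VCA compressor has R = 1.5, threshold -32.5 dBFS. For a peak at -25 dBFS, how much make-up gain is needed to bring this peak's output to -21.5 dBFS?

The peak compresses to -32.5 + 7.5/1.5 = -27.5 dBFS.
To reach -21.5 dBFS requires -21.5 − (-27.5) = 6 dB of make-up.

6 dB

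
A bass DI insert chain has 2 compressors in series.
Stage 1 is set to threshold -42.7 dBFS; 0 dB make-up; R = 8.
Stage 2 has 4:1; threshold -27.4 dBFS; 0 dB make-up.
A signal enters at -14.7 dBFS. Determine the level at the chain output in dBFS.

-39.2 dBFS

Stage 1: 28 dB above -42.7 dBFS, reduced 8:1 to 3.5 dB above → -39.2 dBFS.
Stage 2: -39.2 dBFS ≤ -27.4 dBFS, so stage 2 doesn't engage; output -39.2 dBFS.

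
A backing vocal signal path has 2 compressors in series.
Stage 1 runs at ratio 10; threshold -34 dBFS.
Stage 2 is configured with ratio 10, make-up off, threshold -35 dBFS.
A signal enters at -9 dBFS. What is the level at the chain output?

Stage 1: overshoot 25 dB → 25/10 = 2.5 dB → -31.5 dBFS.
Stage 2: -31.5 dBFS is 3.5 dB over -35 dBFS; at 10:1 that becomes 0.35 dB over, giving -34.65 dBFS.

-34.65 dBFS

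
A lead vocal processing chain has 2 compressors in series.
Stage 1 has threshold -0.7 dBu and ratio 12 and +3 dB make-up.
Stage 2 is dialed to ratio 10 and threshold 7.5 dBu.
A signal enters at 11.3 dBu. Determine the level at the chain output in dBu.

3.3 dBu

Stage 1: overshoot 12 dB → 12/12 = 1 dB → 0.3 dBu; +3 dB make-up → 3.3 dBu.
Stage 2: 3.3 dBu ≤ 7.5 dBu, so stage 2 doesn't engage; output 3.3 dBu.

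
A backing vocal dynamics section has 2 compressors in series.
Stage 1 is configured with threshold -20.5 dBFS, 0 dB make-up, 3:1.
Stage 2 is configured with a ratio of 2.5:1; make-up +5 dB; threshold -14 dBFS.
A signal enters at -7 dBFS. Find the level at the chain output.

Stage 1: 13.5 dB above -20.5 dBFS, reduced 3:1 to 4.5 dB above → -16 dBFS.
Stage 2: -16 dBFS is at or below the -14 dBFS threshold — no compression; make-up brings it to -11 dBFS.

-11 dBFS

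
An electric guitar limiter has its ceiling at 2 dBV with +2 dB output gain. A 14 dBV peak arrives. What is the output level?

4 dBV

At ∞:1, everything above 2 dBV is held at the ceiling.
Output gain then adds 2 dB: 2 + 2 = 4 dBV.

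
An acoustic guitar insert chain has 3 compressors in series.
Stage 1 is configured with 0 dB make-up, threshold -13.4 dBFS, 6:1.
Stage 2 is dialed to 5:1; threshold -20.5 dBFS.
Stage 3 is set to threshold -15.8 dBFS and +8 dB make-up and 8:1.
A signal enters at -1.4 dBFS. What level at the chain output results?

-10.68 dBFS

Stage 1: -1.4 dBFS is 12 dB over -13.4 dBFS; at 6:1 that becomes 2 dB over, giving -11.4 dBFS.
Stage 2: overshoot 9.1 dB → 9.1/5 = 1.82 dB → -18.68 dBFS.
Stage 3: below threshold (-18.68 ≤ -15.8); passes unchanged; make-up brings it to -10.68 dBFS.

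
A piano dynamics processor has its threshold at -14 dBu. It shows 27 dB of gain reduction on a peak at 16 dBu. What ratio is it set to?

10:1

Input overshoot = 16 − (-14) = 30 dB.
Output overshoot = 30 − 27 = 3 dB.
Ratio = input overshoot / output overshoot = 30 / 3 = 10.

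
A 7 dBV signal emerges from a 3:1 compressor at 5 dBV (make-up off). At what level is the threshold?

Let T be the threshold. Output overshoot = (input overshoot)/R, so 5 − T = (7 − T)/3.
3·(5 − T) = 7 − T → 2·T = 15 − 7 = 8.
T = 8/2 = 4 dBV.

4 dBV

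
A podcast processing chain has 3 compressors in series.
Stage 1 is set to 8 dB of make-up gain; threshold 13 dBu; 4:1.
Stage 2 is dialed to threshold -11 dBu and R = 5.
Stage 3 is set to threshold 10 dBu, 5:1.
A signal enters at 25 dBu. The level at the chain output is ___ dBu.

-4 dBu

Stage 1: 25 dBu is 12 dB over 13 dBu; at 4:1 that becomes 3 dB over, giving 16 dBu; +8 dB make-up → 24 dBu.
Stage 2: 35 dB above -11 dBu, reduced 5:1 to 7 dB above → -4 dBu.
Stage 3: -4 dBu ≤ 10 dBu, so stage 3 doesn't engage; output -4 dBu.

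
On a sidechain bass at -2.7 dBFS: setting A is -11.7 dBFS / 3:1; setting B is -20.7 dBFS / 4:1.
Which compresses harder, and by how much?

B, by 7.5 dB

A: GR = 9 − 9/3 = 6 dB.
B: GR = 18 − 18/4 = 13.5 dB.
B applies 7.5 dB more gain reduction.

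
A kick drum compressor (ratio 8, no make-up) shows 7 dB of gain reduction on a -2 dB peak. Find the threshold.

Input is 8 dB above T (since output overshoot × R = input overshoot: (-9 − T)·8 = -2 − T gives T = -10 dB).
Check: -10 + (-2 − (-10))/8 = -10 + 1 = -9 dB. ✓

-10 dB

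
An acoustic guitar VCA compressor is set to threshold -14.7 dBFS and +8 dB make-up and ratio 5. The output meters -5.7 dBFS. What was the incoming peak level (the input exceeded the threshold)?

-9.7 dBFS

Before make-up, the level was -5.7 − 8 = -13.7 dBFS.
Post-compression overshoot = -13.7 − (-14.7) = 1 dB.
Input overshoot = R × output overshoot = 5 dB → input = -14.7 + 5 = -9.7 dBFS.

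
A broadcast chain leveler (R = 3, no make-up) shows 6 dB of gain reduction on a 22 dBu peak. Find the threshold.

Let T be the threshold. Output overshoot = (input overshoot)/R, so 16 − T = (22 − T)/3.
3·(16 − T) = 22 − T → 2·T = 48 − 22 = 26.
T = 26/2 = 13 dBu.

13 dBu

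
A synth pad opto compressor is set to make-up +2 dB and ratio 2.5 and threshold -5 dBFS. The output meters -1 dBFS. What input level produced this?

Stripping the +2 dB make-up gives -3 dBFS at the gain stage.
The compressed level sits -3 − (-5) = 2 dB over threshold.
Before 2.5:1 compression the overshoot was 2 × 2.5 = 5 dB, so input = -5 + 5 = 0 dBFS.

0 dBFS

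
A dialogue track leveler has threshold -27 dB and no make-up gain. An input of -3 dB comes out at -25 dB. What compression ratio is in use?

Input overshoot = -3 − (-27) = 24 dB; output overshoot = -25 − (-27) = 2 dB.
Ratio = 24 / 2 = 12.

12:1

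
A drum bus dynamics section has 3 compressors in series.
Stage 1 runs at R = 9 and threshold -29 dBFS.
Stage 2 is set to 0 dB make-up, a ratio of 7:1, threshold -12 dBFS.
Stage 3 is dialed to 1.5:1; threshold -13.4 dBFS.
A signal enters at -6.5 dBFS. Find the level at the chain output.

Stage 1: 22.5 dB above -29 dBFS, reduced 9:1 to 2.5 dB above → -26.5 dBFS.
Stage 2: below threshold (-26.5 ≤ -12); passes unchanged; output -26.5 dBFS.
Stage 3: -26.5 dBFS ≤ -13.4 dBFS, so stage 3 doesn't engage; output -26.5 dBFS.

-26.5 dBFS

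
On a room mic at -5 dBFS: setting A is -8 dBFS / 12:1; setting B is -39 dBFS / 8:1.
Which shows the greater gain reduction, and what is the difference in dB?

A: GR = 3 − 3/12 = 2.75 dB.
B: GR = 34 − 34/8 = 29.75 dB.
B applies 27 dB more gain reduction.

B, by 27 dB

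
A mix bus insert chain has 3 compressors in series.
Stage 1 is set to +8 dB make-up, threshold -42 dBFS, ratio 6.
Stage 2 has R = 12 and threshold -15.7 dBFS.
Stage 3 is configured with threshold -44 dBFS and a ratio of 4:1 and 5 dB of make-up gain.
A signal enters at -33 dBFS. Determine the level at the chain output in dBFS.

Stage 1: -33 dBFS is 9 dB over -42 dBFS; at 6:1 that becomes 1.5 dB over, giving -40.5 dBFS; +8 dB make-up → -32.5 dBFS.
Stage 2: below threshold (-32.5 ≤ -15.7); passes unchanged; output -32.5 dBFS.
Stage 3: overshoot 11.5 dB → 11.5/4 = 2.875 dB → -41.125 dBFS; +5 dB make-up → -36.125 dBFS.

-36.125 dBFS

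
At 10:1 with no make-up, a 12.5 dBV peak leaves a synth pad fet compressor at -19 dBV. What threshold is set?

Let T be the threshold. Output overshoot = (input overshoot)/R, so -19 − T = (12.5 − T)/10.
10·(-19 − T) = 12.5 − T → 9·T = -190 − 12.5 = -202.5.
T = -202.5/9 = -22.5 dBV.

-22.5 dBV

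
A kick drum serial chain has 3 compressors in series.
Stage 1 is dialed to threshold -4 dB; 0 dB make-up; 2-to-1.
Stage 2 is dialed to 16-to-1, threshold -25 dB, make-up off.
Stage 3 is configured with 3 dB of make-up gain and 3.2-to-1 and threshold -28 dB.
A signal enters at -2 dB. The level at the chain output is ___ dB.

-23.632812 dB

Stage 1: -2 dB is 2 dB over -4 dB; at 2:1 that becomes 1 dB over, giving -3 dB.
Stage 2: overshoot 22 dB → 22/16 = 1.375 dB → -23.625 dB.
Stage 3: 4.375 dB above -28 dB, reduced 3.2:1 to 1.367188 dB above → -26.632812 dB; +3 dB make-up → -23.632812 dB.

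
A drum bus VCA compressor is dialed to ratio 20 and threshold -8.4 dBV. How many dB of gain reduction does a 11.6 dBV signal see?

Overshoot = 11.6 − (-8.4) = 20 dB.
After 20:1 compression the overshoot becomes 20/20 = 1 dB.
GR = overshoot in − overshoot out = 20 − 1 = 19 dB.

19 dB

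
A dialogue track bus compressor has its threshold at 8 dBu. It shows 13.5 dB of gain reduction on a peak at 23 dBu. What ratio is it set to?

10:1

Input overshoot = 23 − 8 = 15 dB.
Output overshoot = 15 − 13.5 = 1.5 dB.
Ratio = input overshoot / output overshoot = 15 / 1.5 = 10.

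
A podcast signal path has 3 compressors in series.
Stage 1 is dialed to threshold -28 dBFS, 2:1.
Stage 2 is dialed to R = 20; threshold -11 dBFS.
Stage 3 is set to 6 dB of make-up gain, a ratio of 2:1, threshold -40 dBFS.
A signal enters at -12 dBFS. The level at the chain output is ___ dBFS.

-24 dBFS

Stage 1: -12 dBFS is 16 dB over -28 dBFS; at 2:1 that becomes 8 dB over, giving -20 dBFS.
Stage 2: below threshold (-20 ≤ -11); passes unchanged; output -20 dBFS.
Stage 3: 20 dB above -40 dBFS, reduced 2:1 to 10 dB above → -30 dBFS; +6 dB make-up → -24 dBFS.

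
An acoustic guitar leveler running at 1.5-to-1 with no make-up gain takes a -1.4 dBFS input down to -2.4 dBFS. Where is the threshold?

-4.4 dBFS

Let T be the threshold. Output overshoot = (input overshoot)/R, so -2.4 − T = (-1.4 − T)/1.5.
1.5·(-2.4 − T) = -1.4 − T → 0.5·T = -3.6 − (-1.4) = -2.2.
T = -2.2/0.5 = -4.4 dBFS.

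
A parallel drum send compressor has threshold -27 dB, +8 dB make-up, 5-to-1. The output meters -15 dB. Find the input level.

-7 dB

Remove make-up: -15 − 8 = -23 dB.
That's 4 dB above the -27 dB threshold.
Undo the ratio: input overshoot = 4 × 5 = 20 dB, giving input = -7 dB.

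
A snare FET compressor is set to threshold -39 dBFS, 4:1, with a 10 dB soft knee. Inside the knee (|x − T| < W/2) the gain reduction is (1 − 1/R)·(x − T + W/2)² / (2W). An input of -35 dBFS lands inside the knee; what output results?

-38.0375 dBFS

x − T + W/2 = -35 − (-39) + 5 = 9.
GR = (1 − 1/4) × 9² / 20 = 0.75 × 81 / 20 = 3.0375 dB.
Output = -35 − 3.0375 = -38.0375 dBFS.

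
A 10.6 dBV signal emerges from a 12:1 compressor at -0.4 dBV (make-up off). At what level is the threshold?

Input is 12 dB above T (since output overshoot × R = input overshoot: (-0.4 − T)·12 = 10.6 − T gives T = -1.4 dBV).
Check: -1.4 + (10.6 − (-1.4))/12 = -1.4 + 1 = -0.4 dBV. ✓

-1.4 dBV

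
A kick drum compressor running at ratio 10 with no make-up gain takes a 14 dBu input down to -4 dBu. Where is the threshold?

-6 dBu

Gain reduction = 14 − (-4) = 18 dB; output overshoot = GR / (R − 1) = 18 / 9 = 2 dB.
Threshold = output − output overshoot = -4 − 2 = -6 dBu.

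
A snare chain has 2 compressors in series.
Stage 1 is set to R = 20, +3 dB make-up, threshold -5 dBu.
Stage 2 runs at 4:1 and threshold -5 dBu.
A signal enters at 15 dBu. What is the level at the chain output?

-4 dBu

Stage 1: overshoot 20 dB → 20/20 = 1 dB → -4 dBu; +3 dB make-up → -1 dBu.
Stage 2: -1 dBu is 4 dB over -5 dBu; at 4:1 that becomes 1 dB over, giving -4 dBu.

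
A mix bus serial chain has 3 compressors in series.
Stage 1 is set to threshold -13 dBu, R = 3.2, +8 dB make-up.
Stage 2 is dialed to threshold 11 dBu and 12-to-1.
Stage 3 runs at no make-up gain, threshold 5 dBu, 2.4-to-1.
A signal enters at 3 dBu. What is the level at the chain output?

Stage 1: overshoot 16 dB → 16/3.2 = 5 dB → -8 dBu; +8 dB make-up → 0 dBu.
Stage 2: 0 dBu is at or below the 11 dBu threshold — no compression; output 0 dBu.
Stage 3: below threshold (0 ≤ 5); passes unchanged; output 0 dBu.

0 dBu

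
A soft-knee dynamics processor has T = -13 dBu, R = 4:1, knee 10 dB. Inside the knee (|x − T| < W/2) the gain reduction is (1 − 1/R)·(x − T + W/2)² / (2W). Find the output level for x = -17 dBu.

-17.0375 dBu

x − T + W/2 = -17 − (-13) + 5 = 1.
GR = (1 − 1/4) × 1² / 20 = 0.75 × 1 / 20 = 0.0375 dB.
Output = -17 − 0.0375 = -17.0375 dBu.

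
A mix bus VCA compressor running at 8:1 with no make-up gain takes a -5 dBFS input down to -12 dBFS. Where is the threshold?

Input is 8 dB above T (since output overshoot × R = input overshoot: (-12 − T)·8 = -5 − T gives T = -13 dBFS).
Check: -13 + (-5 − (-13))/8 = -13 + 1 = -12 dBFS. ✓

-13 dBFS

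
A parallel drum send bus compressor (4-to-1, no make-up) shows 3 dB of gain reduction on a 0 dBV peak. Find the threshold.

-4 dBV

Let T be the threshold. Output overshoot = (input overshoot)/R, so -3 − T = (0 − T)/4.
4·(-3 − T) = 0 − T → 3·T = -12 − 0 = -12.
T = -12/3 = -4 dBV.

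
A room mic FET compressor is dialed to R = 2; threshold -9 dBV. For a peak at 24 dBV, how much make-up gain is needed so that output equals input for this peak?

Overshoot 33 dB → 33/2 = 16.5 dB after compression, so the compressed level is -9 + 16.5 = 7.5 dBV.
Make-up = target − compressed = 24 − 7.5 = 16.5 dB.

16.5 dB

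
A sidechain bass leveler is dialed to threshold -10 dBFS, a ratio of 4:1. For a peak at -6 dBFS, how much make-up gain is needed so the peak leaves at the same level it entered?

3 dB

Overshoot 4 dB → 4/4 = 1 dB after compression, so the compressed level is -10 + 1 = -9 dBFS.
Make-up = target − compressed = -6 − (-9) = 3 dB.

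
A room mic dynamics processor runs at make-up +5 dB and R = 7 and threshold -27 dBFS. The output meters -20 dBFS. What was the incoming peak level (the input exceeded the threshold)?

-13 dBFS

Remove make-up: -20 − 5 = -25 dBFS.
Post-compression overshoot = -25 − (-27) = 2 dB.
Input overshoot = R × output overshoot = 14 dB → input = -27 + 14 = -13 dBFS.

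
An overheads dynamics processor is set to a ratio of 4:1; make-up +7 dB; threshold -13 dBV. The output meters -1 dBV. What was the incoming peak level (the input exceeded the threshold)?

7 dBV

Stripping the +7 dB make-up gives -8 dBV at the gain stage.
The compressed level sits -8 − (-13) = 5 dB over threshold.
Input overshoot = R × output overshoot = 20 dB → input = -13 + 20 = 7 dBV.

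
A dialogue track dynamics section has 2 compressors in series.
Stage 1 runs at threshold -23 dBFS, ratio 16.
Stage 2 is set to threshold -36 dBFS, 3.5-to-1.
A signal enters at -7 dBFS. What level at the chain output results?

-32 dBFS

Stage 1: overshoot 16 dB → 16/16 = 1 dB → -22 dBFS.
Stage 2: 14 dB above -36 dBFS, reduced 3.5:1 to 4 dB above → -32 dBFS.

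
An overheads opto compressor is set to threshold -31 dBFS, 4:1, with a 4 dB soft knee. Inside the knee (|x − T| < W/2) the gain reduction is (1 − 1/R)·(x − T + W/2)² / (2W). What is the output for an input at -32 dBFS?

x − T + W/2 = -32 − (-31) + 2 = 1.
GR = (1 − 1/4) × 1² / 8 = 0.75 × 1 / 8 = 0.09375 dB.
Output = -32 − 0.09375 = -32.09375 dBFS.

-32.09375 dBFS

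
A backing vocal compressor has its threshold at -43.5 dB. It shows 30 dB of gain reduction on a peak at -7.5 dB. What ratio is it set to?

Input overshoot = -7.5 − (-43.5) = 36 dB.
Output overshoot = 36 − 30 = 6 dB.
Ratio = input overshoot / output overshoot = 36 / 6 = 6.

6:1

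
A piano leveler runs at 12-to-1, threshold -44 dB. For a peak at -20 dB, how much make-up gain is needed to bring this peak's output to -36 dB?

The peak compresses to -44 + 24/12 = -42 dB.
To reach -36 dB requires -36 − (-42) = 6 dB of make-up.

6 dB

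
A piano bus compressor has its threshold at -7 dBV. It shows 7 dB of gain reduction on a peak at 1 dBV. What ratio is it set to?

Input overshoot = 1 − (-7) = 8 dB.
Output overshoot = 8 − 7 = 1 dB.
Ratio = input overshoot / output overshoot = 8 / 1 = 8.

8:1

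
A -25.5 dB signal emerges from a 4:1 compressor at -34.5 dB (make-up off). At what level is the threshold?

-37.5 dB

Input is 12 dB above T (since output overshoot × R = input overshoot: (-34.5 − T)·4 = -25.5 − T gives T = -37.5 dB).
Check: -37.5 + (-25.5 − (-37.5))/4 = -37.5 + 3 = -34.5 dB. ✓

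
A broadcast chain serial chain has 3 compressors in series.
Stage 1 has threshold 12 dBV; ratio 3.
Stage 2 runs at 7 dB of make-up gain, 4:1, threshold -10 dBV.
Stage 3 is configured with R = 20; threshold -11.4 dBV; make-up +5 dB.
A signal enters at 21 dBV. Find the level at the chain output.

-5.6675 dBV

Stage 1: 9 dB above 12 dBV, reduced 3:1 to 3 dB above → 15 dBV.
Stage 2: 25 dB above -10 dBV, reduced 4:1 to 6.25 dB above → -3.75 dBV; +7 dB make-up → 3.25 dBV.
Stage 3: 14.65 dB above -11.4 dBV, reduced 20:1 to 0.7325 dB above → -10.6675 dBV; +5 dB make-up → -5.6675 dBV.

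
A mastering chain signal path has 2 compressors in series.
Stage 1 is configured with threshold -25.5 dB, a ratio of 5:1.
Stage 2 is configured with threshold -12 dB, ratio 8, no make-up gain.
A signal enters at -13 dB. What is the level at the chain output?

Stage 1: 12.5 dB above -25.5 dB, reduced 5:1 to 2.5 dB above → -23 dB.
Stage 2: -23 dB is at or below the -12 dB threshold — no compression; output -23 dB.

-23 dB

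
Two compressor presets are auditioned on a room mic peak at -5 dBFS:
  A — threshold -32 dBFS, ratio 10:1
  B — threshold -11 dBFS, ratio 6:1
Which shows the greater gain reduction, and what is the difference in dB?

A: overshoot 27 dB → output overshoot 2.7 dB → GR 24.3 dB.
B: overshoot 6 dB → output overshoot 1 dB → GR 5 dB.
A reduces 19.3 dB more.

A, by 19.3 dB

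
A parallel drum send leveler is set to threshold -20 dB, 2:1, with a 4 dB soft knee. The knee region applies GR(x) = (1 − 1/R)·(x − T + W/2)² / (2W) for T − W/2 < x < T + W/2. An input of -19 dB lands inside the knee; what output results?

x − T + W/2 = -19 − (-20) + 2 = 3.
GR = (1 − 1/2) × 3² / 8 = 0.5 × 9 / 8 = 0.5625 dB.
Output = -19 − 0.5625 = -19.5625 dB.

-19.5625 dB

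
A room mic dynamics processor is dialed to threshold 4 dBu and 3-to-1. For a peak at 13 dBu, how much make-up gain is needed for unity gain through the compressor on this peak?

Without make-up, output = threshold + overshoot/3 = 4 + 3 = 7 dBu.
Gap to target: 6 dB.

6 dB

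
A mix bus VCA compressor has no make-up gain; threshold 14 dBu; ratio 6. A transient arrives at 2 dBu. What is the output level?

2 dBu is 12 dB below the 14 dBu threshold, so no gain reduction is applied.
Output = input = 2 dBu.

2 dBu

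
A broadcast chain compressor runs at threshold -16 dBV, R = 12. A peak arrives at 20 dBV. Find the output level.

-13 dBV

Overshoot: 20 − (-16) = 36 dB.
The 36 dB excess becomes 3 dB after 12:1 reduction.
Output = -16 + 3 = -13 dBV.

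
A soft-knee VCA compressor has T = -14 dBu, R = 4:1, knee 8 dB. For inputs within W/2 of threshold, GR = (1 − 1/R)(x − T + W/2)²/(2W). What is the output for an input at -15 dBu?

x − T + W/2 = -15 − (-14) + 4 = 3.
GR = (1 − 1/4) × 3² / 16 = 0.75 × 9 / 16 = 0.421875 dB.
Output = -15 − 0.421875 = -15.421875 dBu.

-15.421875 dBu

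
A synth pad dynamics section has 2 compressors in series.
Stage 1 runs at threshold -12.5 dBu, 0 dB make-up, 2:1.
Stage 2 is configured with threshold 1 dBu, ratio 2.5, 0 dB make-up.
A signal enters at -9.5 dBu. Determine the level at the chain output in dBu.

Stage 1: -9.5 dBu is 3 dB over -12.5 dBu; at 2:1 that becomes 1.5 dB over, giving -11 dBu.
Stage 2: -11 dBu ≤ 1 dBu, so stage 2 doesn't engage; output -11 dBu.

-11 dBu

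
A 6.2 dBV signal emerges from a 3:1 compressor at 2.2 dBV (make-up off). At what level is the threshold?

Gain reduction = 6.2 − 2.2 = 4 dB; output overshoot = GR / (R − 1) = 4 / 2 = 2 dB.
Threshold = output − output overshoot = 2.2 − 2 = 0.2 dBV.

0.2 dBV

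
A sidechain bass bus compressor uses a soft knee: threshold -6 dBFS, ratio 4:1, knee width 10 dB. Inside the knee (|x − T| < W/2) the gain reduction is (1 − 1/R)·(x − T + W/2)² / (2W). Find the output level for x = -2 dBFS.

-5.0375 dBFS

x − T + W/2 = -2 − (-6) + 5 = 9.
GR = (1 − 1/4) × 9² / 20 = 0.75 × 81 / 20 = 3.0375 dB.
Output = -2 − 3.0375 = -5.0375 dBFS.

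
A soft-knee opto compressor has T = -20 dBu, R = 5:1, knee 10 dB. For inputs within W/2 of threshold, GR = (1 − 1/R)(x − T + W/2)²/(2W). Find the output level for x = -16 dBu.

x − T + W/2 = -16 − (-20) + 5 = 9.
GR = (1 − 1/5) × 9² / 20 = 0.8 × 81 / 20 = 3.24 dB.
Output = -16 − 3.24 = -19.24 dBu.

-19.24 dBu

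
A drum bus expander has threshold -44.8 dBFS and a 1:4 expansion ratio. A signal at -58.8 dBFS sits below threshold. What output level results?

-100.8 dBFS

Below threshold, a 1:4 expander applies gain = (4−1)×(T − x) of attenuation.
(4−1) × 14 = 42 dB, so output = -58.8 − 42 = -100.8 dBFS.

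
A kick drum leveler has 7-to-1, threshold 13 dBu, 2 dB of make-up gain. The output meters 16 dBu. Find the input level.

Before make-up, the level was 16 − 2 = 14 dBu.
The compressed level sits 14 − 13 = 1 dB over threshold.
Input overshoot = R × output overshoot = 7 dB → input = 13 + 7 = 20 dBu.

20 dBu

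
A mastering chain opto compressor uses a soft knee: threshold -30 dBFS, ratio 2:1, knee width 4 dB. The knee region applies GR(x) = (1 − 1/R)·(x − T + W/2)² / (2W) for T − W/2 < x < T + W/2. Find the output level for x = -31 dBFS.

x − T + W/2 = -31 − (-30) + 2 = 1.
GR = (1 − 1/2) × 1² / 8 = 0.5 × 1 / 8 = 0.0625 dB.
Output = -31 − 0.0625 = -31.0625 dBFS.

-31.0625 dBFS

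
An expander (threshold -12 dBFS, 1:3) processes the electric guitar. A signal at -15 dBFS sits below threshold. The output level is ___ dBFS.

Below threshold, a 1:3 expander applies gain = (3−1)×(T − x) of attenuation.
(3−1) × 3 = 6 dB, so output = -15 − 6 = -21 dBFS.

-21 dBFS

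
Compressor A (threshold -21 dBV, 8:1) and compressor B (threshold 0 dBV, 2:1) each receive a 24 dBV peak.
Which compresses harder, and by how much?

A, by 27.375 dB

A: GR = 45 − 45/8 = 39.375 dB.
B: GR = 24 − 24/2 = 12 dB.
A applies 27.375 dB more gain reduction.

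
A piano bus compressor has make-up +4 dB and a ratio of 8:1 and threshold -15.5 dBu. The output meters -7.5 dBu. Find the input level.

16.5 dBu

Before make-up, the level was -7.5 − 4 = -11.5 dBu.
That's 4 dB above the -15.5 dBu threshold.
Input overshoot = R × output overshoot = 32 dB → input = -15.5 + 32 = 16.5 dBu.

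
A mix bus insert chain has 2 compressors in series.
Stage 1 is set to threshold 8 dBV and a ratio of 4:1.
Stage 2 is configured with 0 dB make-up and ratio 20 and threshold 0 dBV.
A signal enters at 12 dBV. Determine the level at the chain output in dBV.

Stage 1: 12 dBV is 4 dB over 8 dBV; at 4:1 that becomes 1 dB over, giving 9 dBV.
Stage 2: overshoot 9 dB → 9/20 = 0.45 dB → 0.45 dBV.

0.45 dBV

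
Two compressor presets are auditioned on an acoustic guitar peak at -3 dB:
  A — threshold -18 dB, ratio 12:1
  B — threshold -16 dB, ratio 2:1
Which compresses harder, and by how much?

A, by 7.25 dB

A: GR = 15 − 15/12 = 13.75 dB.
B: GR = 13 − 13/2 = 6.5 dB.
A reduces 7.25 dB more.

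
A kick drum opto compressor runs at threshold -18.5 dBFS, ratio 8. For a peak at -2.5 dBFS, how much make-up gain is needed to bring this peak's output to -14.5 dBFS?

2 dB

Without make-up, output = threshold + overshoot/8 = -18.5 + 2 = -16.5 dBFS.
Gap to target: 2 dB.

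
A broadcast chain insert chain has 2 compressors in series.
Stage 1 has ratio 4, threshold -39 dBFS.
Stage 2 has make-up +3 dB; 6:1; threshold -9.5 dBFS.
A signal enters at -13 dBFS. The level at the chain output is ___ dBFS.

-29.5 dBFS

Stage 1: 26 dB above -39 dBFS, reduced 4:1 to 6.5 dB above → -32.5 dBFS.
Stage 2: -32.5 dBFS is at or below the -9.5 dBFS threshold — no compression; make-up brings it to -29.5 dBFS.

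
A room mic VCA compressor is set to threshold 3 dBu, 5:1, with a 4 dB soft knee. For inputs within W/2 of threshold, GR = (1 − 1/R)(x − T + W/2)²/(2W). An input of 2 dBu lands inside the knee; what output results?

x − T + W/2 = 2 − 3 + 2 = 1.
GR = (1 − 1/5) × 1² / 8 = 0.8 × 1 / 8 = 0.1 dB.
Output = 2 − 0.1 = 1.9 dBu.

1.9 dBu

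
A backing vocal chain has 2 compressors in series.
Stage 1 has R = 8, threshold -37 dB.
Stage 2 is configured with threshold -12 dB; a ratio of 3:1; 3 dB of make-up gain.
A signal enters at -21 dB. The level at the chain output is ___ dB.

-32 dB

Stage 1: 16 dB above -37 dB, reduced 8:1 to 2 dB above → -35 dB.
Stage 2: -35 dB is at or below the -12 dB threshold — no compression; make-up brings it to -32 dB.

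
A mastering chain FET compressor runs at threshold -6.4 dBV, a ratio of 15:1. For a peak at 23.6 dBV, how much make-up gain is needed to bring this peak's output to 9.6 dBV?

14 dB

Overshoot 30 dB → 30/15 = 2 dB after compression, so the compressed level is -6.4 + 2 = -4.4 dBV.
Make-up = target − compressed = 9.6 − (-4.4) = 14 dB.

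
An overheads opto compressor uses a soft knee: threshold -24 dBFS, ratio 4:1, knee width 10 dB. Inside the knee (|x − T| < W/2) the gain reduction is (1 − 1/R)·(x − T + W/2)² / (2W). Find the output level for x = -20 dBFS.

x − T + W/2 = -20 − (-24) + 5 = 9.
GR = (1 − 1/4) × 9² / 20 = 0.75 × 81 / 20 = 3.0375 dB.
Output = -20 − 3.0375 = -23.0375 dBFS.

-23.0375 dBFS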